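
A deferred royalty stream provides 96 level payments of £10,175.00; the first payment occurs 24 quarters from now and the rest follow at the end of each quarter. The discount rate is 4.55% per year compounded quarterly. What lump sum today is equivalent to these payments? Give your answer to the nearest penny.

Ordinary annuity of 96 payments, first payment at period 24.
Periodic rate r = 0.0455/4 per quarter; n is counted in quarters.
The ordinary-annuity PV formula values the stream one period before the first payment (period 23); discount that back 23 periods:
PV₀ = 10,175 × [1 − (1+r)^−96] / r × (1+r)^−23 = £456,782.72

£456,782.72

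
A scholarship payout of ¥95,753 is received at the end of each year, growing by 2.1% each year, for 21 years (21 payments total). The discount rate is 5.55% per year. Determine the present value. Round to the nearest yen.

Periodic rate r = 0.0555 per year.
Growing ordinary annuity: PV = PMT₁ × [1 − ((1+g)/(1+r))^n] / (r − g) = 95,753 × [1 − ((1+0.021)/(1+r))^21] / (r − 0.021) = ¥1,394,267.

¥1,394,267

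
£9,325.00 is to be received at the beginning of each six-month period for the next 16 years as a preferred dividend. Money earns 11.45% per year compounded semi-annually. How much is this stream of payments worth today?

This is an annuity due: 32 payments of £9,325.00 at the beginning of each six-month period.
Periodic rate r = 0.1145/2 per half-year; n is counted in half-years.
PV = PMT × [(1 − (1+r)^−n)/r] × (1+r) = 9,325 × [1 − (1+r)^−32] / r × (1+r) = £143,209.31

£143,209.31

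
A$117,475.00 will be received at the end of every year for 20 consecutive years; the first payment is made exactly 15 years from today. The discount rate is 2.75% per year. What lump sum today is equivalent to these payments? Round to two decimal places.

Ordinary annuity of 20 payments, first payment at period 15.
Periodic rate r = 0.0275 per year.
The ordinary-annuity PV formula values the stream one period before the first payment (period 14); discount that back 14 periods:
PV₀ = 117,475 × [1 − (1+r)^−20] / r × (1+r)^−14 = A$1,223,549.00

A$1,223,549.00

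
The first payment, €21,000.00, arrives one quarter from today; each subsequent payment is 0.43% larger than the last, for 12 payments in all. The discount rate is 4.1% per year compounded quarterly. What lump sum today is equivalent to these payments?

Periodic rate r = 0.041/4 per quarter; n is counted in quarters.
Growing ordinary annuity: PV = PMT₁ × [1 − ((1+g)/(1+r))^n] / (r − g) = 21,000 × [1 − ((1+0.0043)/(1+r))^12] / (r − 0.0043) = €241,519.55.

€241,519.55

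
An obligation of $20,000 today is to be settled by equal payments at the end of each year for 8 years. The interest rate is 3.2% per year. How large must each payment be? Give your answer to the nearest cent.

$2,873.22

Level ordinary annuity; solve PV = PMT × [(1 − (1+r)^−n)/r] for PMT.
Periodic rate r = 0.032 per year.
With n = 8: PMT = 20,000 / ([(1 − (1+r)^−n)/r]) = $2,873.22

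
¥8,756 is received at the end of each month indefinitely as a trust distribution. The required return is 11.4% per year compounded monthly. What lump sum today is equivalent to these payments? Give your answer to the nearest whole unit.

Periodic rate r = 0.114/12 per month.
Level perpetuity: PV = PMT / r = 8,756 / (0.114/12) = ¥921,684.

¥921,684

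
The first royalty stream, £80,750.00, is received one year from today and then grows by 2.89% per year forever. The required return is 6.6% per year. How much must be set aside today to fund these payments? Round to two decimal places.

£2,176,549.87

Periodic rate r = 0.066 per year.
Growing perpetuity (Gordon): PV = PMT₁ / (r − g) = 80,750 / (r − 0.0289) = £2,176,549.87.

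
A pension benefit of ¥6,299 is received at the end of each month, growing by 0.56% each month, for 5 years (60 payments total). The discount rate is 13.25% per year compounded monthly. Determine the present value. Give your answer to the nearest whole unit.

¥320,190

Periodic rate r = 0.1325/12 per month; n is counted in months.
Growing ordinary annuity: PV = PMT₁ × [1 − ((1+g)/(1+r))^n] / (r − g) = 6,299 × [1 − ((1+0.0056)/(1+r))^60] / (r − 0.0056) = ¥320,190.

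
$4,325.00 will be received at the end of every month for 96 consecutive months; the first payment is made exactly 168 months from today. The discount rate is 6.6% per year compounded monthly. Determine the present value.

$128,802.79

Ordinary annuity of 96 payments, first payment at period 168.
Periodic rate r = 0.066/12 per month; n is counted in months.
The ordinary-annuity PV formula values the stream one period before the first payment (period 167); discount that back 167 periods:
PV₀ = 4,325 × [1 − (1+r)^−96] / r × (1+r)^−167 = $128,802.79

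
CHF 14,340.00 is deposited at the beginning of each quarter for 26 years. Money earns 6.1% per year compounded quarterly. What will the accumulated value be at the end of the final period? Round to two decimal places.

This is an annuity due: 104 deposits of CHF 14,340.00 at the beginning of each quarter.
Periodic rate r = 0.061/4 per quarter; n is counted in quarters.
FV = PMT × [((1+r)^n − 1)/r] × (1+r) = 14,340 × [(1+r)^104 − 1] / r × (1+r) = CHF 3,652,606.91

CHF 3,652,606.91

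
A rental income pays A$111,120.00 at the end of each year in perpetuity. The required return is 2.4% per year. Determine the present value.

Periodic rate r = 0.024 per year.
Level perpetuity: PV = PMT / r = 111,120 / (0.024) = A$4,630,000.00.

A$4,630,000.00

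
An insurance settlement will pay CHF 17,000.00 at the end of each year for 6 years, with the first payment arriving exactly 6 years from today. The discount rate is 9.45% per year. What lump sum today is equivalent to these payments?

Ordinary annuity of 6 payments, first payment at period 6.
Periodic rate r = 0.0945 per year.
The ordinary-annuity PV formula values the stream one period before the first payment (period 5); discount that back 5 periods:
PV₀ = 17,000 × [1 − (1+r)^−6] / r × (1+r)^−5 = CHF 47,909.02

CHF 47,909.02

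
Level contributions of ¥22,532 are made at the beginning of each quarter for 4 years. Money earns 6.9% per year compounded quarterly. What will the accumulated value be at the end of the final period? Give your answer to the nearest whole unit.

This is an annuity due: 16 deposits of ¥22,532 at the beginning of each quarter.
Periodic rate r = 0.069/4 per quarter; n is counted in quarters.
FV = PMT × [((1+r)^n − 1)/r] × (1+r) = 22,532 × [(1+r)^16 − 1] / r × (1+r) = ¥418,219

¥418,219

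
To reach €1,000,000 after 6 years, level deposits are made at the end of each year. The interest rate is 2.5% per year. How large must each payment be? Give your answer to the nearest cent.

Level ordinary annuity; solve FV = PMT × [((1+r)^n − 1)/r] for PMT.
Periodic rate r = 0.025 per year.
With n = 6: PMT = 1,000,000 / ([((1+r)^n − 1)/r]) = €156,549.97

€156,549.97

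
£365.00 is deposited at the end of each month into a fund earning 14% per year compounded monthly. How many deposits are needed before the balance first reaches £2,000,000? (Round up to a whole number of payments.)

Periodic rate r = 0.14/12 per month; n is counted in months.
Ordinary annuity FV: 2,000,000 = 365 × [((1+r)^n − 1)/r].
(1+r)^n = 1 + 2,000,000 × r / 365, so n = ln(1 + 2,000,000·r/365) / ln(1+r) = 359.79.
Round up to a whole number of payments: n = 360.

360 payments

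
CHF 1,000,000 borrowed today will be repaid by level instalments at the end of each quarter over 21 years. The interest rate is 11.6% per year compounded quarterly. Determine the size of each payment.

CHF 31,889.01

Level ordinary annuity; solve PV = PMT × [(1 − (1+r)^−n)/r] for PMT.
Periodic rate r = 0.116/4 per quarter; n is counted in quarters.
With n = 84: PMT = 1,000,000 / ([(1 − (1+r)^−n)/r]) = CHF 31,889.01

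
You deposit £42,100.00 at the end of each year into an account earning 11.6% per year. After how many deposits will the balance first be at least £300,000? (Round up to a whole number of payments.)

6 payments

Periodic rate r = 0.116 per year.
Ordinary annuity FV: 300,000 = 42,100 × [((1+r)^n − 1)/r].
(1+r)^n = 1 + 300,000 × r / 42,100, so n = ln(1 + 300,000·r/42,100) / ln(1+r) = 5.49.
Round up to a whole number of payments: n = 6.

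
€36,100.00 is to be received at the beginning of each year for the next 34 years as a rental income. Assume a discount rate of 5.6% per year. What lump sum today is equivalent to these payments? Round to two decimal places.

This is an annuity due: 34 payments of €36,100.00 at the beginning of each year.
Periodic rate r = 0.056 per year.
PV = PMT × [(1 − (1+r)^−n)/r] × (1+r) = 36,100 × [1 − (1+r)^−34] / r × (1+r) = €573,982.54

€573,982.54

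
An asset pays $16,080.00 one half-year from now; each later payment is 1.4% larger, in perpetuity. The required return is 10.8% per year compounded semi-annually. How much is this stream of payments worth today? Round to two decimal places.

Periodic rate r = 0.108/2 per half-year.
Growing perpetuity (Gordon): PV = PMT₁ / (r − g) = 16,080 / (r − 0.014) = $402,000.00.

$402,000.00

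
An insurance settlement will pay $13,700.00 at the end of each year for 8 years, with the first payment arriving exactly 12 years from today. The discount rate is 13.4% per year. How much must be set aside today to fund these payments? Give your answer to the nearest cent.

Ordinary annuity of 8 payments, first payment at period 12.
Periodic rate r = 0.134 per year.
The ordinary-annuity PV formula values the stream one period before the first payment (period 11); discount that back 11 periods:
PV₀ = 13,700 × [1 − (1+r)^−8] / r × (1+r)^−11 = $16,262.37

$16,262.37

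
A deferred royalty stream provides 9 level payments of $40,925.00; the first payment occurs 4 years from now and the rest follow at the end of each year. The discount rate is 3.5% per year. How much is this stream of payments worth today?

Ordinary annuity of 9 payments, first payment at period 4.
Periodic rate r = 0.035 per year.
The ordinary-annuity PV formula values the stream one period before the first payment (period 3); discount that back 3 periods:
PV₀ = 40,925 × [1 − (1+r)^−9] / r × (1+r)^−3 = $280,814.96

$280,814.96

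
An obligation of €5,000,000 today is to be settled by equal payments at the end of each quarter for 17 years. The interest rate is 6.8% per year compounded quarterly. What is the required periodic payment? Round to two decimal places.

Level ordinary annuity; solve PV = PMT × [(1 − (1+r)^−n)/r] for PMT.
Periodic rate r = 0.068/4 per quarter; n is counted in quarters.
With n = 68: PMT = 5,000,000 / ([(1 − (1+r)^−n)/r]) = €124,599.74

€124,599.74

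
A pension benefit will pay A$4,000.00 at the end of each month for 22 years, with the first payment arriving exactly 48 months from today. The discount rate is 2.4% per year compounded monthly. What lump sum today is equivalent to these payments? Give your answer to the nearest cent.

A$746,330.01

Ordinary annuity of 264 payments, first payment at period 48.
Periodic rate r = 0.024/12 per month; n is counted in months.
The ordinary-annuity PV formula values the stream one period before the first payment (period 47); discount that back 47 periods:
PV₀ = 4,000 × [1 − (1+r)^−264] / r × (1+r)^−47 = A$746,330.01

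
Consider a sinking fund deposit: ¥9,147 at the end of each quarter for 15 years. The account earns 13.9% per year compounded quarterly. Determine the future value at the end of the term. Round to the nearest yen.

¥1,780,631

This is an ordinary annuity: 60 deposits of ¥9,147 at the end of each quarter.
Periodic rate r = 0.139/4 per quarter; n is counted in quarters.
FV = PMT × [((1+r)^n − 1)/r] = 9,147 × [(1+r)^60 − 1] / r = ¥1,780,631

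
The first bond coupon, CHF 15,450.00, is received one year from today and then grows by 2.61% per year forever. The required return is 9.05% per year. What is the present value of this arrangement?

CHF 239,906.83

Periodic rate r = 0.0905 per year.
Growing perpetuity (Gordon): PV = PMT₁ / (r − g) = 15,450 / (r − 0.0261) = CHF 239,906.83.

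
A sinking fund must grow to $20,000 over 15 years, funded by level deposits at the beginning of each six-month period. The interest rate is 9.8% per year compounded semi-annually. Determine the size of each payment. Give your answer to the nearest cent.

$291.93

Level annuity due; solve FV = PMT × [((1+r)^n − 1)/r] × (1+r) for PMT.
Periodic rate r = 0.098/2 per half-year; n is counted in half-years.
With n = 30: PMT = 20,000 / ([((1+r)^n − 1)/r] × (1+r)) = $291.93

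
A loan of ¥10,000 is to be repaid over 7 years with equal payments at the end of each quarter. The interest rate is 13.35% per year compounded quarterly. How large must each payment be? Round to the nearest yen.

¥555

Level ordinary annuity; solve PV = PMT × [(1 − (1+r)^−n)/r] for PMT.
Periodic rate r = 0.1335/4 per quarter; n is counted in quarters.
With n = 28: PMT = 10,000 / ([(1 − (1+r)^−n)/r]) = ¥555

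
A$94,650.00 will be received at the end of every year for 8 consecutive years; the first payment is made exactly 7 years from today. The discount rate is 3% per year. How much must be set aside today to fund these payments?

A$556,436.15

Ordinary annuity of 8 payments, first payment at period 7.
Periodic rate r = 0.03 per year.
The ordinary-annuity PV formula values the stream one period before the first payment (period 6); discount that back 6 periods:
PV₀ = 94,650 × [1 − (1+r)^−8] / r × (1+r)^−6 = A$556,436.15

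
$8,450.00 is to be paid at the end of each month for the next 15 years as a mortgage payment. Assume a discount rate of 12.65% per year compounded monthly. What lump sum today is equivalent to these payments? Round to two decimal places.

$680,189.91

This is an ordinary annuity: 180 payments of $8,450.00 at the end of each month.
Periodic rate r = 0.1265/12 per month; n is counted in months.
PV = PMT × [(1 − (1+r)^−n)/r] = 8,450 × [1 − (1+r)^−180] / r = $680,189.91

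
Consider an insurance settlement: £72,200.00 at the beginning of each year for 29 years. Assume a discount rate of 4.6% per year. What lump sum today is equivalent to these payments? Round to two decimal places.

£1,196,219.58

This is an annuity due: 29 payments of £72,200.00 at the beginning of each year.
Periodic rate r = 0.046 per year.
PV = PMT × [(1 − (1+r)^−n)/r] × (1+r) = 72,200 × [1 − (1+r)^−29] / r × (1+r) = £1,196,219.58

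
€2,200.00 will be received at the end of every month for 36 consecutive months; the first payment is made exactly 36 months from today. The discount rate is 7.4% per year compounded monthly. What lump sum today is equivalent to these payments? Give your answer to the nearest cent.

Ordinary annuity of 36 payments, first payment at period 36.
Periodic rate r = 0.074/12 per month; n is counted in months.
The ordinary-annuity PV formula values the stream one period before the first payment (period 35); discount that back 35 periods:
PV₀ = 2,200 × [1 − (1+r)^−36] / r × (1+r)^−35 = €57,117.54

€57,117.54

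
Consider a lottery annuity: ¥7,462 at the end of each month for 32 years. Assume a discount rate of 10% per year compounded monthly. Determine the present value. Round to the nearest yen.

¥858,453

This is an ordinary annuity: 384 payments of ¥7,462 at the end of each month.
Periodic rate r = 0.1/12 per month; n is counted in months.
PV = PMT × [(1 − (1+r)^−n)/r] = 7,462 × [1 − (1+r)^−384] / r = ¥858,453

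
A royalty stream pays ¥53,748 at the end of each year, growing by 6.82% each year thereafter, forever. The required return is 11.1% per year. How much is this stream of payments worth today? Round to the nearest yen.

¥1,255,794

Periodic rate r = 0.111 per year.
Growing perpetuity (Gordon): PV = PMT₁ / (r − g) = 53,748 / (r − 0.0682) = ¥1,255,794.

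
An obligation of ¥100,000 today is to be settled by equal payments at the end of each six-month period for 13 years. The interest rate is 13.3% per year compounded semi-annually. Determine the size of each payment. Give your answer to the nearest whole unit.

¥8,185

Level ordinary annuity; solve PV = PMT × [(1 − (1+r)^−n)/r] for PMT.
Periodic rate r = 0.133/2 per half-year; n is counted in half-years.
With n = 26: PMT = 100,000 / ([(1 − (1+r)^−n)/r]) = ¥8,185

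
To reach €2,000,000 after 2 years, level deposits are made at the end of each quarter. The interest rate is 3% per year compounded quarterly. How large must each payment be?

€243,511.05

Level ordinary annuity; solve FV = PMT × [((1+r)^n − 1)/r] for PMT.
Periodic rate r = 0.03/4 per quarter; n is counted in quarters.
With n = 8: PMT = 2,000,000 / ([((1+r)^n − 1)/r]) = €243,511.05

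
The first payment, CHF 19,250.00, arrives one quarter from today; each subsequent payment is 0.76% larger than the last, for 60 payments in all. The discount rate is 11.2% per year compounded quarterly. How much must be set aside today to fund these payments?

CHF 660,159.99

Periodic rate r = 0.112/4 per quarter; n is counted in quarters.
Growing ordinary annuity: PV = PMT₁ × [1 − ((1+g)/(1+r))^n] / (r − g) = 19,250 × [1 − ((1+0.0076)/(1+r))^60] / (r − 0.0076) = CHF 660,159.99.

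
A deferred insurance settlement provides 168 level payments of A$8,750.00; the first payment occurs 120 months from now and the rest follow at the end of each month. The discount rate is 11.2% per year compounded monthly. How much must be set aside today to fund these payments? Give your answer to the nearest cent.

Ordinary annuity of 168 payments, first payment at period 120.
Periodic rate r = 0.112/12 per month; n is counted in months.
The ordinary-annuity PV formula values the stream one period before the first payment (period 119); discount that back 119 periods:
PV₀ = 8,750 × [1 − (1+r)^−168] / r × (1+r)^−119 = A$245,181.84

A$245,181.84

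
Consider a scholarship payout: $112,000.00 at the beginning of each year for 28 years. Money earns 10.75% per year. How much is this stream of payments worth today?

This is an annuity due: 28 payments of $112,000.00 at the beginning of each year.
Periodic rate r = 0.1075 per year.
PV = PMT × [(1 − (1+r)^−n)/r] × (1+r) = 112,000 × [1 − (1+r)^−28] / r × (1+r) = $1,087,710.64

$1,087,710.64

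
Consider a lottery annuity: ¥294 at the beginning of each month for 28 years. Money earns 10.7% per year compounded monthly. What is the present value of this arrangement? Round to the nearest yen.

This is an annuity due: 336 payments of ¥294 at the beginning of each month.
Periodic rate r = 0.107/12 per month; n is counted in months.
PV = PMT × [(1 − (1+r)^−n)/r] × (1+r) = 294 × [1 − (1+r)^−336] / r × (1+r) = ¥31,581

¥31,581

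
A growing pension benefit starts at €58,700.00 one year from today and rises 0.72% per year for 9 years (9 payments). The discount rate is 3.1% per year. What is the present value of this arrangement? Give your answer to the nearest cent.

Periodic rate r = 0.031 per year.
Growing ordinary annuity: PV = PMT₁ × [1 − ((1+g)/(1+r))^n] / (r − g) = 58,700 × [1 − ((1+0.0072)/(1+r))^9] / (r − 0.0072) = €467,562.30.

€467,562.30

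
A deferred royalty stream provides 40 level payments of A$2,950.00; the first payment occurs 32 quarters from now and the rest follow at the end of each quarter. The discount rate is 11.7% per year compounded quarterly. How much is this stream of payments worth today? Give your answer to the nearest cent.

A$28,238.79

Ordinary annuity of 40 payments, first payment at period 32.
Periodic rate r = 0.117/4 per quarter; n is counted in quarters.
The ordinary-annuity PV formula values the stream one period before the first payment (period 31); discount that back 31 periods:
PV₀ = 2,950 × [1 − (1+r)^−40] / r × (1+r)^−31 = A$28,238.79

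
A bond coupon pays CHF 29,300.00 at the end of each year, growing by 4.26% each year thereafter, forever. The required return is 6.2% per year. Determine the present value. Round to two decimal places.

CHF 1,510,309.28

Periodic rate r = 0.062 per year.
Growing perpetuity (Gordon): PV = PMT₁ / (r − g) = 29,300 / (r − 0.0426) = CHF 1,510,309.28.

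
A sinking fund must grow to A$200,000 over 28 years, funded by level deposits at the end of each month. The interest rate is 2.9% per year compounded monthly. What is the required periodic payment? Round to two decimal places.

Level ordinary annuity; solve FV = PMT × [((1+r)^n − 1)/r] for PMT.
Periodic rate r = 0.029/12 per month; n is counted in months.
With n = 336: PMT = 200,000 / ([((1+r)^n − 1)/r]) = A$386.60

A$386.60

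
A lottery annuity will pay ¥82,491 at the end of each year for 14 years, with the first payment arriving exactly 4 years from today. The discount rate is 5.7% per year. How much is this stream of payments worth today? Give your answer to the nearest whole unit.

¥661,510

Ordinary annuity of 14 payments, first payment at period 4.
Periodic rate r = 0.057 per year.
The ordinary-annuity PV formula values the stream one period before the first payment (period 3); discount that back 3 periods:
PV₀ = 82,491 × [1 − (1+r)^−14] / r × (1+r)^−3 = ¥661,510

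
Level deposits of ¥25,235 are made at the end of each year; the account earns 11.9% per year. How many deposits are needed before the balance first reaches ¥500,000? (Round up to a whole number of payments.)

Periodic rate r = 0.119 per year.
Ordinary annuity FV: 500,000 = 25,235 × [((1+r)^n − 1)/r].
(1+r)^n = 1 + 500,000 × r / 25,235, so n = ln(1 + 500,000·r/25,235) / ln(1+r) = 10.77.
Round up to a whole number of payments: n = 11.

11 payments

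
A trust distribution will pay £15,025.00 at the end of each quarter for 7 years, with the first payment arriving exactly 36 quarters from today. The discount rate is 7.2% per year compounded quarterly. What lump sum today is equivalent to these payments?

Ordinary annuity of 28 payments, first payment at period 36.
Periodic rate r = 0.072/4 per quarter; n is counted in quarters.
The ordinary-annuity PV formula values the stream one period before the first payment (period 35); discount that back 35 periods:
PV₀ = 15,025 × [1 − (1+r)^−28] / r × (1+r)^−35 = £175,775.19

£175,775.19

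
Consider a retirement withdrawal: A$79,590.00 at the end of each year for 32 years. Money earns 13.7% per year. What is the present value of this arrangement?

This is an ordinary annuity: 32 payments of A$79,590.00 at the end of each year.
Periodic rate r = 0.137 per year.
PV = PMT × [(1 − (1+r)^−n)/r] = 79,590 × [1 − (1+r)^−32] / r = A$571,403.31

A$571,403.31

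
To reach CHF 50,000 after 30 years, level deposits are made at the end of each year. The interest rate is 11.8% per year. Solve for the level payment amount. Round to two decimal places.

CHF 215.36

Level ordinary annuity; solve FV = PMT × [((1+r)^n − 1)/r] for PMT.
Periodic rate r = 0.118 per year.
With n = 30: PMT = 50,000 / ([((1+r)^n − 1)/r]) = CHF 215.36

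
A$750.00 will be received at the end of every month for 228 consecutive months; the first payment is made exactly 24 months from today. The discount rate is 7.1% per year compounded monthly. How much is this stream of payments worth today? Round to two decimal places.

A$81,842.09

Ordinary annuity of 228 payments, first payment at period 24.
Periodic rate r = 0.071/12 per month; n is counted in months.
The ordinary-annuity PV formula values the stream one period before the first payment (period 23); discount that back 23 periods:
PV₀ = 750 × [1 − (1+r)^−228] / r × (1+r)^−23 = A$81,842.09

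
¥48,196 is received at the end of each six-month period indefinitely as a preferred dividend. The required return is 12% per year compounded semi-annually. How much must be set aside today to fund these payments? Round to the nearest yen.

¥803,267

Periodic rate r = 0.12/2 per half-year.
Level perpetuity: PV = PMT / r = 48,196 / (0.12/2) = ¥803,267.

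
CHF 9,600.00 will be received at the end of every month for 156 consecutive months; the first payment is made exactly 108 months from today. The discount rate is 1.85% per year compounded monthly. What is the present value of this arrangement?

Ordinary annuity of 156 payments, first payment at period 108.
Periodic rate r = 0.0185/12 per month; n is counted in months.
The ordinary-annuity PV formula values the stream one period before the first payment (period 107); discount that back 107 periods:
PV₀ = 9,600 × [1 − (1+r)^−156] / r × (1+r)^−107 = CHF 1,128,071.93

CHF 1,128,071.93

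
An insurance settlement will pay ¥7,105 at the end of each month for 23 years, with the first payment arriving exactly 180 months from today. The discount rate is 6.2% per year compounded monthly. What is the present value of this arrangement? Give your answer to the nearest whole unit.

¥414,851

Ordinary annuity of 276 payments, first payment at period 180.
Periodic rate r = 0.062/12 per month; n is counted in months.
The ordinary-annuity PV formula values the stream one period before the first payment (period 179); discount that back 179 periods:
PV₀ = 7,105 × [1 − (1+r)^−276] / r × (1+r)^−179 = ¥414,851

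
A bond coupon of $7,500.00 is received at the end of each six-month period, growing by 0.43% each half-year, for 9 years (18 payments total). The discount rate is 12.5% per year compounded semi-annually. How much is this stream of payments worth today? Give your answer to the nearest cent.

Periodic rate r = 0.125/2 per half-year; n is counted in half-years.
Growing ordinary annuity: PV = PMT₁ × [1 − ((1+g)/(1+r))^n] / (r − g) = 7,500 × [1 − ((1+0.0043)/(1+r))^18] / (r − 0.0043) = $82,118.34.

$82,118.34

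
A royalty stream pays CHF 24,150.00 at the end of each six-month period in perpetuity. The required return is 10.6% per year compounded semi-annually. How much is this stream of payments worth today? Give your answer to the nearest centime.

CHF 455,660.38

Periodic rate r = 0.106/2 per half-year.
Level perpetuity: PV = PMT / r = 24,150 / (0.106/2) = CHF 455,660.38.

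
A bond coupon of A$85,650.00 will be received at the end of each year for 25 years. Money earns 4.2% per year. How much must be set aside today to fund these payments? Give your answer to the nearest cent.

This is an ordinary annuity: 25 payments of A$85,650.00 at the end of each year.
Periodic rate r = 0.042 per year.
PV = PMT × [(1 − (1+r)^−n)/r] = 85,650 × [1 − (1+r)^−25] / r = A$1,310,189.06

A$1,310,189.06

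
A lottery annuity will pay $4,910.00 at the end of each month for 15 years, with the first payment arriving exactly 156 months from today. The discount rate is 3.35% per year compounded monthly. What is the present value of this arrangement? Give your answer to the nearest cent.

$450,474.30

Ordinary annuity of 180 payments, first payment at period 156.
Periodic rate r = 0.0335/12 per month; n is counted in months.
The ordinary-annuity PV formula values the stream one period before the first payment (period 155); discount that back 155 periods:
PV₀ = 4,910 × [1 − (1+r)^−180] / r × (1+r)^−155 = $450,474.30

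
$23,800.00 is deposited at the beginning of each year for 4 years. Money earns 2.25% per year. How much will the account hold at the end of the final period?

$100,676.85

This is an annuity due: 4 deposits of $23,800.00 at the beginning of each year.
Periodic rate r = 0.0225 per year.
FV = PMT × [((1+r)^n − 1)/r] × (1+r) = 23,800 × [(1+r)^4 − 1] / r × (1+r) = $100,676.85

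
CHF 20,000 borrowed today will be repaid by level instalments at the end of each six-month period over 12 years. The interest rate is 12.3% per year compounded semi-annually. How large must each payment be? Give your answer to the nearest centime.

Level ordinary annuity; solve PV = PMT × [(1 − (1+r)^−n)/r] for PMT.
Periodic rate r = 0.123/2 per half-year; n is counted in half-years.
With n = 24: PMT = 20,000 / ([(1 − (1+r)^−n)/r]) = CHF 1,615.74

CHF 1,615.74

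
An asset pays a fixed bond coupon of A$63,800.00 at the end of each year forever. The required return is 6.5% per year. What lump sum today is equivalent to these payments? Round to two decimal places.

Periodic rate r = 0.065 per year.
Level perpetuity: PV = PMT / r = 63,800 / (0.065) = A$981,538.46.

A$981,538.46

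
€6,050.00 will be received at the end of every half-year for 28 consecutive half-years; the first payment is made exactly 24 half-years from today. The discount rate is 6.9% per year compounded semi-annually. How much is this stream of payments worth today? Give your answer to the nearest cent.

€49,283.26

Ordinary annuity of 28 payments, first payment at period 24.
Periodic rate r = 0.069/2 per half-year; n is counted in half-years.
The ordinary-annuity PV formula values the stream one period before the first payment (period 23); discount that back 23 periods:
PV₀ = 6,050 × [1 − (1+r)^−28] / r × (1+r)^−23 = €49,283.26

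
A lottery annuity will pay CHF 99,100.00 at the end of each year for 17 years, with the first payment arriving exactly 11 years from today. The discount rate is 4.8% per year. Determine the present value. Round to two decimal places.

CHF 709,664.83

Ordinary annuity of 17 payments, first payment at period 11.
Periodic rate r = 0.048 per year.
The ordinary-annuity PV formula values the stream one period before the first payment (period 10); discount that back 10 periods:
PV₀ = 99,100 × [1 − (1+r)^−17] / r × (1+r)^−10 = CHF 709,664.83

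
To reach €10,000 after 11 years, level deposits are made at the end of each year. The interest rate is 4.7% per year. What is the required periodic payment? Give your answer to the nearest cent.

Level ordinary annuity; solve FV = PMT × [((1+r)^n − 1)/r] for PMT.
Periodic rate r = 0.047 per year.
With n = 11: PMT = 10,000 / ([((1+r)^n − 1)/r]) = €715.00

€715.00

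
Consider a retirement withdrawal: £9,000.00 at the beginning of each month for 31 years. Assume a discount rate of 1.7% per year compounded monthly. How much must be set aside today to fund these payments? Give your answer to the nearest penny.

£2,604,619.11

This is an annuity due: 372 payments of £9,000.00 at the beginning of each month.
Periodic rate r = 0.017/12 per month; n is counted in months.
PV = PMT × [(1 − (1+r)^−n)/r] × (1+r) = 9,000 × [1 − (1+r)^−372] / r × (1+r) = £2,604,619.11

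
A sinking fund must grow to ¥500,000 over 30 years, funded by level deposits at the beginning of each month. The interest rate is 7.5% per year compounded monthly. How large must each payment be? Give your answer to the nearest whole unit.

¥369

Level annuity due; solve FV = PMT × [((1+r)^n − 1)/r] × (1+r) for PMT.
Periodic rate r = 0.075/12 per month; n is counted in months.
With n = 360: PMT = 500,000 / ([((1+r)^n − 1)/r] × (1+r)) = ¥369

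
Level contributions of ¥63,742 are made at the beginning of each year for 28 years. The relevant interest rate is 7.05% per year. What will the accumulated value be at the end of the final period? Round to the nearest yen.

¥5,552,153

This is an annuity due: 28 deposits of ¥63,742 at the beginning of each year.
Periodic rate r = 0.0705 per year.
FV = PMT × [((1+r)^n − 1)/r] × (1+r) = 63,742 × [(1+r)^28 − 1] / r × (1+r) = ¥5,552,153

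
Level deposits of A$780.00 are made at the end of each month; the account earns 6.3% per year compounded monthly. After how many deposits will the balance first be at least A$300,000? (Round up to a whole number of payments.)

212 payments

Periodic rate r = 0.063/12 per month; n is counted in months.
Ordinary annuity FV: 300,000 = 780 × [((1+r)^n − 1)/r].
(1+r)^n = 1 + 300,000 × r / 780, so n = ln(1 + 300,000·r/780) / ln(1+r) = 211.03.
Round up to a whole number of payments: n = 212.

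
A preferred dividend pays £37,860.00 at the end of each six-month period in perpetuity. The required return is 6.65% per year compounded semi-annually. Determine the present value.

£1,138,646.62

Periodic rate r = 0.0665/2 per half-year.
Level perpetuity: PV = PMT / r = 37,860 / (0.0665/2) = £1,138,646.62.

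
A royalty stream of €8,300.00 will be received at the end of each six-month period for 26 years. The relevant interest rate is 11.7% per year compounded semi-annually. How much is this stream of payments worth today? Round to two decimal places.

€134,501.34

This is an ordinary annuity: 52 payments of €8,300.00 at the end of each six-month period.
Periodic rate r = 0.117/2 per half-year; n is counted in half-years.
PV = PMT × [(1 − (1+r)^−n)/r] = 8,300 × [1 − (1+r)^−52] / r = €134,501.34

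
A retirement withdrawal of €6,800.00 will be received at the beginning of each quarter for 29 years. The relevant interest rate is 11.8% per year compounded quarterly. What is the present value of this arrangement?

This is an annuity due: 116 payments of €6,800.00 at the beginning of each quarter.
Periodic rate r = 0.118/4 per quarter; n is counted in quarters.
PV = PMT × [(1 − (1+r)^−n)/r] × (1+r) = 6,800 × [1 − (1+r)^−116] / r × (1+r) = €229,167.87

€229,167.87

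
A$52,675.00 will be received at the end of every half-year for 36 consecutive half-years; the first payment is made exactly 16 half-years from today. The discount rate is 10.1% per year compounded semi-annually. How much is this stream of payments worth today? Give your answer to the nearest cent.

Ordinary annuity of 36 payments, first payment at period 16.
Periodic rate r = 0.101/2 per half-year; n is counted in half-years.
The ordinary-annuity PV formula values the stream one period before the first payment (period 15); discount that back 15 periods:
PV₀ = 52,675 × [1 − (1+r)^−36] / r × (1+r)^−15 = A$413,613.84

A$413,613.84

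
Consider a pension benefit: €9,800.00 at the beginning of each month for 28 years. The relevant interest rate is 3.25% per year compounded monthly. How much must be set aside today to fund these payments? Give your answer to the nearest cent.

€2,166,000.80

This is an annuity due: 336 payments of €9,800.00 at the beginning of each month.
Periodic rate r = 0.0325/12 per month; n is counted in months.
PV = PMT × [(1 − (1+r)^−n)/r] × (1+r) = 9,800 × [1 − (1+r)^−336] / r × (1+r) = €2,166,000.80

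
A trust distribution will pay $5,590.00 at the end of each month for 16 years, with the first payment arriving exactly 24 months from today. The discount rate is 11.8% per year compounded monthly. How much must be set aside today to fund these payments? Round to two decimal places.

$384,561.48

Ordinary annuity of 192 payments, first payment at period 24.
Periodic rate r = 0.118/12 per month; n is counted in months.
The ordinary-annuity PV formula values the stream one period before the first payment (period 23); discount that back 23 periods:
PV₀ = 5,590 × [1 − (1+r)^−192] / r × (1+r)^−23 = $384,561.48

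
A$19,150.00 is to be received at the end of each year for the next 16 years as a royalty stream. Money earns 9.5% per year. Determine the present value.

A$154,392.28

This is an ordinary annuity: 16 payments of A$19,150.00 at the end of each year.
Periodic rate r = 0.095 per year.
PV = PMT × [(1 − (1+r)^−n)/r] = 19,150 × [1 − (1+r)^−16] / r = A$154,392.28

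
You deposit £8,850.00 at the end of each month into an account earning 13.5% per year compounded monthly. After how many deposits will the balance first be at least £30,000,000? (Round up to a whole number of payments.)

328 payments

Periodic rate r = 0.135/12 per month; n is counted in months.
Ordinary annuity FV: 30,000,000 = 8,850 × [((1+r)^n − 1)/r].
(1+r)^n = 1 + 30,000,000 × r / 8,850, so n = ln(1 + 30,000,000·r/8,850) / ln(1+r) = 327.79.
Round up to a whole number of payments: n = 328.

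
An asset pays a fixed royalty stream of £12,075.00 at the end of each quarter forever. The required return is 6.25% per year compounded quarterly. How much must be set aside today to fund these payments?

£772,800.00

Periodic rate r = 0.0625/4 per quarter.
Level perpetuity: PV = PMT / r = 12,075 / (0.0625/4) = £772,800.00.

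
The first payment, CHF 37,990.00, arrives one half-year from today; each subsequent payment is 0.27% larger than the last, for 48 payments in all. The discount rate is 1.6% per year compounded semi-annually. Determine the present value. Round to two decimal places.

Periodic rate r = 0.016/2 per half-year; n is counted in half-years.
Growing ordinary annuity: PV = PMT₁ × [1 − ((1+g)/(1+r))^n] / (r − g) = 37,990 × [1 − ((1+0.0027)/(1+r))^48] / (r − 0.0027) = CHF 1,602,521.76.

CHF 1,602,521.76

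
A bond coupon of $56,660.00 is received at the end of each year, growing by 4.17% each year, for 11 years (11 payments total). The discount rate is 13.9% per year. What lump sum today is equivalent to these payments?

$364,264.69

Periodic rate r = 0.139 per year.
Growing ordinary annuity: PV = PMT₁ × [1 − ((1+g)/(1+r))^n] / (r − g) = 56,660 × [1 − ((1+0.0417)/(1+r))^11] / (r − 0.0417) = $364,264.69.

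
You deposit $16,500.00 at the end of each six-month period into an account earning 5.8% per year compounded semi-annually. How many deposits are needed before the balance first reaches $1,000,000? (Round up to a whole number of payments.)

Periodic rate r = 0.058/2 per half-year; n is counted in half-years.
Ordinary annuity FV: 1,000,000 = 16,500 × [((1+r)^n − 1)/r].
(1+r)^n = 1 + 1,000,000 × r / 16,500, so n = ln(1 + 1,000,000·r/16,500) / ln(1+r) = 35.48.
Round up to a whole number of payments: n = 36.

36 payments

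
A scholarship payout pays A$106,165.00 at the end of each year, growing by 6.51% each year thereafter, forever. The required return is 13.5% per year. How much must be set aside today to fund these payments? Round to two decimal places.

A$1,518,812.59

Periodic rate r = 0.135 per year.
Growing perpetuity (Gordon): PV = PMT₁ / (r − g) = 106,165 / (r − 0.0651) = A$1,518,812.59.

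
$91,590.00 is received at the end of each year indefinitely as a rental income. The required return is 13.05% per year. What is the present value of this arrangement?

Periodic rate r = 0.1305 per year.
Level perpetuity: PV = PMT / r = 91,590 / (0.1305) = $701,839.08.

$701,839.08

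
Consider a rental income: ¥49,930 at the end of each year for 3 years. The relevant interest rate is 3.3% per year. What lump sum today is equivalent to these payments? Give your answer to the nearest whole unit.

This is an ordinary annuity: 3 payments of ¥49,930 at the end of each year.
Periodic rate r = 0.033 per year.
PV = PMT × [(1 − (1+r)^−n)/r] = 49,930 × [1 − (1+r)^−3] / r = ¥140,422

¥140,422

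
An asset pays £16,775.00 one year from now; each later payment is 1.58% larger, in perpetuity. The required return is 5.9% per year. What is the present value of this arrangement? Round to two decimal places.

£388,310.19

Periodic rate r = 0.059 per year.
Growing perpetuity (Gordon): PV = PMT₁ / (r − g) = 16,775 / (r − 0.0158) = £388,310.19.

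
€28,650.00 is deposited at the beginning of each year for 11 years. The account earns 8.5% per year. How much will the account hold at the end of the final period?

€531,436.01

This is an annuity due: 11 deposits of €28,650.00 at the beginning of each year.
Periodic rate r = 0.085 per year.
FV = PMT × [((1+r)^n − 1)/r] × (1+r) = 28,650 × [(1+r)^11 − 1] / r × (1+r) = €531,436.01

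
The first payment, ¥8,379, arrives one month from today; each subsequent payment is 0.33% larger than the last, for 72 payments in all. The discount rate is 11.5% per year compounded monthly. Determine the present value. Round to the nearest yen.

Periodic rate r = 0.115/12 per month; n is counted in months.
Growing ordinary annuity: PV = PMT₁ × [1 − ((1+g)/(1+r))^n] / (r − g) = 8,379 × [1 − ((1+0.0033)/(1+r))^72] / (r − 0.0033) = ¥482,813.

¥482,813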